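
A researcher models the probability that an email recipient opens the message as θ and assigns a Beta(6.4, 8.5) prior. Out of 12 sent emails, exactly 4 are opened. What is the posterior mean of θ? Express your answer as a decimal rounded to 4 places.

Posterior mean ≈ 0.3866

The binomial likelihood is conjugate to the Beta prior: with 4 successes and 8 failures, the posterior is Beta(6.4+4, 8.5+8) = Beta(10.4, 16.5).
Posterior mean = α/(α+β) = 10.4/26.9 = 0.3866.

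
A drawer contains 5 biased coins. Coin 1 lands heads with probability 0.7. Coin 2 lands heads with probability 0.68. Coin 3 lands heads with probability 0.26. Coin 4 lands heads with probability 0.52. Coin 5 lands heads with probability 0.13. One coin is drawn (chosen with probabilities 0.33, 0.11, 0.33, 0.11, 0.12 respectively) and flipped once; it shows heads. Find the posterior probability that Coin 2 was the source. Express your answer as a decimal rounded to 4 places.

Posterior probability ≈ 0.1611

P(heads|C1) = 0.7; P(heads|C2) = 0.68; P(heads|C3) = 0.26; P(heads|C4) = 0.52; P(heads|C5) = 0.13.
Prior × likelihood for each source: 0.33·0.7=0.2310, 0.11·0.68=0.07480, 0.33·0.26=0.08580, 0.11·0.52=0.05720, 0.12·0.13=0.01560. Summing gives P(heads) = 0.46440.
P(Coin 2 | heads) = 0.07480 / 0.46440 = 0.1611.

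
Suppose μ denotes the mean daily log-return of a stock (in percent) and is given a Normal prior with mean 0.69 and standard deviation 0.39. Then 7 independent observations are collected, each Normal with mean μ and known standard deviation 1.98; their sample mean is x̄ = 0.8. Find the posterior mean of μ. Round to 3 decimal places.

Posterior mean ≈ 0.713

With known σ, the Normal prior is conjugate. Weight on the data is w = (n/σ²)/(n/σ² + 1/τ₀²) = 1.78553/(1.78553+6.57462) = 0.21358.
Posterior mean = w·x̄ + (1−w)·μ₀ = 0.21358·0.8 + 0.78642·0.69 = 0.713.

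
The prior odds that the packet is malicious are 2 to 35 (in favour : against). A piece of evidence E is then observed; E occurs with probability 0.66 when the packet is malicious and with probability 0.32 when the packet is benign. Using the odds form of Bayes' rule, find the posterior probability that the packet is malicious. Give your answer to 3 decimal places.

Posterior probability ≈ 0.105

Prior odds = 2/35 = 0.057143.
Likelihood ratio for E = 0.66/0.32 = 2.0625.
Posterior odds = prior odds × LR = 0.11786.
Posterior probability = odds/(1+odds) = 0.11786/1.1179 = 0.105.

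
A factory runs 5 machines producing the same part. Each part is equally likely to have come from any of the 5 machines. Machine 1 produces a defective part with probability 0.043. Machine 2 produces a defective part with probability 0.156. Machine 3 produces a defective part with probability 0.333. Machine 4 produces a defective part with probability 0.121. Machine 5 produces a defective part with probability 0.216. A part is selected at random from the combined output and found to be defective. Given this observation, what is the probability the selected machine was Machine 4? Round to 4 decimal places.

Posterior probability ≈ 0.1392

Tabulate prior·likelihood by source: [1] prior 0.2, lik 0.043, product 0.008600; [2] prior 0.2, lik 0.156, product 0.03120; [3] prior 0.2, lik 0.333, product 0.06660; [4] prior 0.2, lik 0.121, product 0.02420; [5] prior 0.2, lik 0.216, product 0.04320.
Normalizing constant = 0.17380; the posterior for Machine 4 is its product over the sum, 0.02420/0.17380 = 0.1392.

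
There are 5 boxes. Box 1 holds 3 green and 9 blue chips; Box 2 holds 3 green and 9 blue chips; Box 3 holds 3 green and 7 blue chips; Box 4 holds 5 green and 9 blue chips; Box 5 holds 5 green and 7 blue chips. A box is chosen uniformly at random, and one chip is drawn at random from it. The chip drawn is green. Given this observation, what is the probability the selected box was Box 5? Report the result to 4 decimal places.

P(green|Box 1) = 0.25; P(green|Box 2) = 0.25; P(green|Box 3) = 0.3; P(green|Box 4) = 0.3571; P(green|Box 5) = 0.4167.
Prior × likelihood for each source: 0.2·0.25=0.05000, 0.2·0.25=0.05000, 0.2·0.3=0.06000, 0.2·0.3571=0.07143, 0.2·0.4167=0.08333. Summing gives P(green) = 0.31476.
P(Box 5 | green) = 0.08333 / 0.31476 = 0.2648.

Posterior probability ≈ 0.2648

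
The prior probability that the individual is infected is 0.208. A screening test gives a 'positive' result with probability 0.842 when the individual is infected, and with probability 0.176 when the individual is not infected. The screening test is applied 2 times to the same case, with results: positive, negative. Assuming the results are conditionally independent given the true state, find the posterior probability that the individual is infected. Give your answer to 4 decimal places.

With H the event that the individual is infected, the joint likelihood of the observed sequence is P(data|H) = 0.842·0.158 = 0.13304 and P(data|¬H) = 0.176·0.824 = 0.14502.
Bayes: P(H|data) = 0.208·0.13304 / (0.208·0.13304 + 0.792·0.14502) = 0.027671/0.14253 = 0.1941.

Posterior P(H) ≈ 0.1941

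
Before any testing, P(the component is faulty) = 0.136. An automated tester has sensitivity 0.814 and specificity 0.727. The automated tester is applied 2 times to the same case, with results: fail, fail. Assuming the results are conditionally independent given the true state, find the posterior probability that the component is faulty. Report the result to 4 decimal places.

Posterior P(H) ≈ 0.5832

With H the event that the component is faulty, the joint likelihood of the observed sequence is P(data|H) = 0.814·0.814 = 0.66260 and P(data|¬H) = 0.273·0.273 = 0.074529.
Bayes: P(H|data) = 0.136·0.66260 / (0.136·0.66260 + 0.864·0.074529) = 0.090113/0.15451 = 0.5832.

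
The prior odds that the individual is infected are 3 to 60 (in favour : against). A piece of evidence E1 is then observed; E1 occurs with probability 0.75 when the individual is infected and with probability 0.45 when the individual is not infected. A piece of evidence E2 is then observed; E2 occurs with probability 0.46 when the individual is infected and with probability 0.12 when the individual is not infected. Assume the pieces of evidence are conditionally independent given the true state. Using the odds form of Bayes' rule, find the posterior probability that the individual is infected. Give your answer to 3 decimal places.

Prior odds = 3/60 = 0.050000.
Likelihood ratio for E1 = 0.75/0.45 = 1.6667.
Likelihood ratio for E2 = 0.46/0.12 = 3.8333.
Posterior odds = prior odds × LR₁ × LR₂ = 0.31944.
Posterior probability = odds/(1+odds) = 0.31944/1.3194 = 0.242.

Posterior probability ≈ 0.242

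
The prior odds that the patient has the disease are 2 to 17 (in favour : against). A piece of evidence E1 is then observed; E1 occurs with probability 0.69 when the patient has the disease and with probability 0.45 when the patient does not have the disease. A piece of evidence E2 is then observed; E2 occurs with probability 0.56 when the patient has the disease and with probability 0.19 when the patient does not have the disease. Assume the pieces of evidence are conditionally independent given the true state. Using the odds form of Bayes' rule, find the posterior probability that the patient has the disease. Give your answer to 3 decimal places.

Posterior probability ≈ 0.347

Prior odds = 2/17 = 0.11765.
Likelihood ratio for E1 = 0.69/0.45 = 1.5333.
Likelihood ratio for E2 = 0.56/0.19 = 2.9474.
Posterior odds = prior odds × LR₁ × LR₂ = 0.53168.
Posterior probability = odds/(1+odds) = 0.53168/1.5317 = 0.347.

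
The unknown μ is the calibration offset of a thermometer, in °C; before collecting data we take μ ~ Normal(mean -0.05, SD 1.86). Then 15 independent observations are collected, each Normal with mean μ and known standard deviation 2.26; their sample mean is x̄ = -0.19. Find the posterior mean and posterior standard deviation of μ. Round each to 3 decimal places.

Prior precision 1/τ₀² = 1/1.86² = 0.289051; data precision n/σ² = 15/2.26² = 2.93680.
Posterior precision = 0.289051 + 2.93680 = 3.22585, giving posterior SD = 1/√3.22585 = 0.557.
Posterior mean = (0.289051·-0.05 + 2.93680·-0.19) / 3.22585 = -0.177.

Posterior mean ≈ -0.177; posterior SD ≈ 0.557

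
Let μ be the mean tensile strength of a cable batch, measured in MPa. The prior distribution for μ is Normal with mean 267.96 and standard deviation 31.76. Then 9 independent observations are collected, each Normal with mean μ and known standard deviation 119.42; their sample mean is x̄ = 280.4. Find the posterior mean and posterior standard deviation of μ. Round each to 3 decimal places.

With known σ, the Normal prior is conjugate. Weight on the data is w = (n/σ²)/(n/σ² + 1/τ₀²) = 0.00063109/(0.00063109+0.00099138) = 0.38897.
Posterior mean = w·x̄ + (1−w)·μ₀ = 0.38897·280.4 + 0.61103·267.96 = 272.799. Posterior variance = 1/(0.00063109+0.00099138) = 616.347, so SD = 24.826.

Posterior mean ≈ 272.799; posterior SD ≈ 24.826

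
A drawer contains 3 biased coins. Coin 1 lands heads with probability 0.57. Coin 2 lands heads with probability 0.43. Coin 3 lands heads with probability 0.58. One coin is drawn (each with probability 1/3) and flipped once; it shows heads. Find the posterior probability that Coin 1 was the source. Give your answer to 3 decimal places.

Posterior probability ≈ 0.361

Tabulate prior·likelihood by source: [1] prior 0.333333, lik 0.57, product 0.1900; [2] prior 0.333333, lik 0.43, product 0.1433; [3] prior 0.333333, lik 0.58, product 0.1933.
Normalizing constant = 0.52667; the posterior for Coin 1 is its product over the sum, 0.1900/0.52667 = 0.361.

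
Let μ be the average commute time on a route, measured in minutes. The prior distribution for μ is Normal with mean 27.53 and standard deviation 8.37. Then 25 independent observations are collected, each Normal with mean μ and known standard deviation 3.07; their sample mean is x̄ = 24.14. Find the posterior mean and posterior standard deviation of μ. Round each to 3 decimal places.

Posterior mean ≈ 24.158; posterior SD ≈ 0.612

Prior precision 1/τ₀² = 1/8.37² = 0.0142741; data precision n/σ² = 25/3.07² = 2.65255.
Posterior precision = 0.0142741 + 2.65255 = 2.66682, giving posterior SD = 1/√2.66682 = 0.612.
Posterior mean = (0.0142741·27.53 + 2.65255·24.14) / 2.66682 = 24.158.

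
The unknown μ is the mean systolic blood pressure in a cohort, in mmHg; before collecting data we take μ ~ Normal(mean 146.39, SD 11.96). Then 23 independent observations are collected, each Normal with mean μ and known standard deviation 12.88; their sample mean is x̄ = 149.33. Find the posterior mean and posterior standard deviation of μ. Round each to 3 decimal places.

Prior precision 1/τ₀² = 1/11.96² = 0.00699097; data precision n/σ² = 23/12.88² = 0.138642.
Posterior precision = 0.00699097 + 0.138642 = 0.145633, giving posterior SD = 1/√0.145633 = 2.620.
Posterior mean = (0.00699097·146.39 + 0.138642·149.33) / 0.145633 = 149.189.

Posterior mean ≈ 149.189; posterior SD ≈ 2.620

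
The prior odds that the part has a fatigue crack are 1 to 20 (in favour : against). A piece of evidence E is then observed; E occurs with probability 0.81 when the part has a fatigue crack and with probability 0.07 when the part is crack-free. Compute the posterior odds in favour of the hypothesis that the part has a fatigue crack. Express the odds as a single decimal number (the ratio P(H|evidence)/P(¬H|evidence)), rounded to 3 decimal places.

Posterior odds ≈ 0.579

Prior odds = 1/20 = 0.050000.
Likelihood ratio for E = 0.81/0.07 = 11.571.
Posterior odds = prior odds × LR = 0.57857.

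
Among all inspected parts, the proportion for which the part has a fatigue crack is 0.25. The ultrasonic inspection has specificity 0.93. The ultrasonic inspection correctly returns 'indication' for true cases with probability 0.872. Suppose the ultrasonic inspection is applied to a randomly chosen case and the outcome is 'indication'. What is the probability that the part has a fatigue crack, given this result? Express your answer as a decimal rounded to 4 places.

P(H | E) ≈ 0.8059

Write H for 'the part has a fatigue crack'. Prior odds H:¬H = 0.25/0.75 = 0.33333. For the 'indication' outcome, the likelihood ratio is 0.872/0.07 = 12.457.
Posterior odds = 0.33333 × 12.457 = 4.1524, so P(H|E) = 4.1524/(1+4.1524) = 0.8059.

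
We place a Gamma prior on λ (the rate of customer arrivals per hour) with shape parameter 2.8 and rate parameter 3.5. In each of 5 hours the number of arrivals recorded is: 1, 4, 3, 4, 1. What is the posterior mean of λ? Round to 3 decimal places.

Posterior mean ≈ 1.859

The Poisson likelihood adds the total count to the shape and the number of exposure periods to the rate. Here ∑xᵢ = 13 and n = 5, so shape 2.8→15.8 and rate 3.5→8.5.
Posterior mean = shape/rate = 15.8/8.5 = 1.859.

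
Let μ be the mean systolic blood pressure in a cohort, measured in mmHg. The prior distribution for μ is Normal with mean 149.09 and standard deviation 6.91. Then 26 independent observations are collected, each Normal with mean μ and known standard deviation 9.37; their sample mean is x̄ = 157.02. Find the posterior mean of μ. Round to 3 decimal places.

Posterior mean ≈ 156.496

With known σ, the Normal prior is conjugate. Weight on the data is w = (n/σ²)/(n/σ² + 1/τ₀²) = 0.296138/(0.296138+0.0209432) = 0.93395.
Posterior mean = w·x̄ + (1−w)·μ₀ = 0.93395·157.02 + 0.066050·149.09 = 156.496.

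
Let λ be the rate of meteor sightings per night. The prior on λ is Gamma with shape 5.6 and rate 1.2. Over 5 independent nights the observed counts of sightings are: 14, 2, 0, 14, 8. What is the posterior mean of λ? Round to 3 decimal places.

Total count ∑xᵢ = 38 over n = 5 nights.
Gamma is conjugate to the Poisson likelihood: posterior is Gamma(shape = 5.6+38 = 43.6, rate = 1.2+5 = 6.2).
E[λ | data] = 43.6/6.2 = 7.032.

Posterior mean ≈ 7.032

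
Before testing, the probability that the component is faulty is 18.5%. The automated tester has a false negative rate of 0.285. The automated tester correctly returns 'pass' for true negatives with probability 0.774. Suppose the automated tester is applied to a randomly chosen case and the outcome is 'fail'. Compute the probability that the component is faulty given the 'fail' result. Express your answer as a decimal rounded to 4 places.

Write H for 'the component is faulty'. Prior odds H:¬H = 0.185/0.815 = 0.22699. For the 'fail' outcome, the likelihood ratio is 0.715/0.226 = 3.1637.
Posterior odds = 0.22699 × 3.1637 = 0.71814, so P(H|E) = 0.71814/(1+0.71814) = 0.4180.

P(H | E) ≈ 0.4180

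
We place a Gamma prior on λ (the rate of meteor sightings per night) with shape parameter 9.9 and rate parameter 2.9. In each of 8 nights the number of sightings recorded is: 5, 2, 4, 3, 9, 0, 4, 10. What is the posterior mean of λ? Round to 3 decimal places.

Total count ∑xᵢ = 37 over n = 8 nights.
Gamma is conjugate to the Poisson likelihood: posterior is Gamma(shape = 9.9+37 = 46.9, rate = 2.9+8 = 10.9).
Posterior mean = shape/rate = 46.9/10.9 = 4.303.

Posterior mean ≈ 4.303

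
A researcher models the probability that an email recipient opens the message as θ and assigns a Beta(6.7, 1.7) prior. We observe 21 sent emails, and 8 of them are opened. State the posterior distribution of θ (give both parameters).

Posterior: Beta(14.7, 14.7)

The binomial likelihood is conjugate to the Beta prior: with 8 successes and 13 failures, the posterior is Beta(6.7+8, 1.7+13) = Beta(14.7, 14.7).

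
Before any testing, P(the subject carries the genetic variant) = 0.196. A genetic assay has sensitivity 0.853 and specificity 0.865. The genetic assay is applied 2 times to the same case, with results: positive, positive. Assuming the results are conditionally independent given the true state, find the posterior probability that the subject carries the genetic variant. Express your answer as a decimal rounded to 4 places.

Let H be the event that the subject carries the genetic variant; start with P(H) = 0.196. P('positive'|H) = 0.853, P('positive'|¬H) = 0.135.
Update on result 1 ('positive'): P(H) ← 0.853·0.1960 / (0.853·0.1960 + 0.135·0.8040) = 0.16719/0.27573 = 0.6064.
Update on result 2 ('positive'): P(H) ← 0.853·0.6064 / (0.853·0.6064 + 0.135·0.3936) = 0.51722/0.57036 = 0.9068.

Posterior P(H) ≈ 0.9068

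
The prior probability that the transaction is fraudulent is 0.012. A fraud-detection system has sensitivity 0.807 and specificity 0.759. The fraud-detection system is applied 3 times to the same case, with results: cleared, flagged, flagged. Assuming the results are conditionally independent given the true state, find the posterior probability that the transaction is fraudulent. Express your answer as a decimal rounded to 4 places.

Posterior P(H) ≈ 0.0335

Let H be the event that the transaction is fraudulent; start with P(H) = 0.012. P('flagged'|H) = 0.807, P('flagged'|¬H) = 0.241.
Update on result 1 ('cleared'): P(H) ← 0.193·0.0120 / (0.193·0.0120 + 0.759·0.9880) = 0.0023160/0.75221 = 0.0031.
Update on result 2 ('flagged'): P(H) ← 0.807·0.0031 / (0.807·0.0031 + 0.241·0.9969) = 0.0024847/0.24274 = 0.0102.
Update on result 3 ('flagged'): P(H) ← 0.807·0.0102 / (0.807·0.0102 + 0.241·0.9898) = 0.0082604/0.24679 = 0.0335.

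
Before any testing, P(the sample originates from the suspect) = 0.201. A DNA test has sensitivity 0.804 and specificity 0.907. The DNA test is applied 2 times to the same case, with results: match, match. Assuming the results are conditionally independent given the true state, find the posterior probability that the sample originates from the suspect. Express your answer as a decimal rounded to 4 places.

Posterior P(H) ≈ 0.9495

Let H be the event that the sample originates from the suspect; start with P(H) = 0.201. P('match'|H) = 0.804, P('match'|¬H) = 0.093.
Update on result 1 ('match'): P(H) ← 0.804·0.2010 / (0.804·0.2010 + 0.093·0.7990) = 0.16160/0.23591 = 0.6850.
Update on result 2 ('match'): P(H) ← 0.804·0.6850 / (0.804·0.6850 + 0.093·0.3150) = 0.55076/0.58005 = 0.9495.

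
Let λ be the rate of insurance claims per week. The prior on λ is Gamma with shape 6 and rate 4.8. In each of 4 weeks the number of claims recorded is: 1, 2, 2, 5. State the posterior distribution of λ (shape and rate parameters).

Total count ∑xᵢ = 10 over n = 4 weeks.
Gamma is conjugate to the Poisson likelihood: posterior is Gamma(shape = 6+10 = 16, rate = 4.8+4 = 8.8).

Posterior: Gamma(shape=16, rate=8.8)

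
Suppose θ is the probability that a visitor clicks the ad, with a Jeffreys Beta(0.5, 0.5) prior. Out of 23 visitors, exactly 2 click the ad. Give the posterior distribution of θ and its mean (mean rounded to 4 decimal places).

Posterior: Beta(2.5, 21.5); mean ≈ 0.1042

The binomial likelihood is conjugate to the Beta prior: with 2 successes and 21 failures, the posterior is Beta(0.5+2, 0.5+21) = Beta(2.5, 21.5).
Posterior mean = α/(α+β) = 2.5/24 = 0.1042.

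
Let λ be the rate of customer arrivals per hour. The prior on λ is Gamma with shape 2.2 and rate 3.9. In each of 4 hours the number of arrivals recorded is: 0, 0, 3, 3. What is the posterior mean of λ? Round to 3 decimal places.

Posterior mean ≈ 1.038

Total count ∑xᵢ = 6 over n = 4 hours.
Gamma is conjugate to the Poisson likelihood: posterior is Gamma(shape = 2.2+6 = 8.2, rate = 3.9+4 = 7.9).
E[λ | data] = 8.2/7.9 = 1.038.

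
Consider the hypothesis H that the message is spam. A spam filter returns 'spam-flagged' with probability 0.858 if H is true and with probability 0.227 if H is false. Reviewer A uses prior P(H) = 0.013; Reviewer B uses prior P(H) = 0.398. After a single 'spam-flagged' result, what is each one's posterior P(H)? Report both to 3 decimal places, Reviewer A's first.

Reviewer A: 0.047; Reviewer B: 0.714

The likelihood ratio for a 'spam-flagged' result is 0.858/0.227 = 3.7797.
Reviewer A: prior odds 0.013/0.987 = 0.013171; posterior odds 0.049784; posterior probability 0.047.
Reviewer B: prior odds 0.398/0.602 = 0.66113; posterior odds 2.4989; posterior probability 0.714.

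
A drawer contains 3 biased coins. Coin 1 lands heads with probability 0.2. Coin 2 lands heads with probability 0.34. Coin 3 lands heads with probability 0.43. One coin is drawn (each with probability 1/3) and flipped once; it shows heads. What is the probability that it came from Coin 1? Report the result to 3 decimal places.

Tabulate prior·likelihood by source: [1] prior 0.333333, lik 0.2, product 0.06667; [2] prior 0.333333, lik 0.34, product 0.1133; [3] prior 0.333333, lik 0.43, product 0.1433.
Normalizing constant = 0.32333; the posterior for Coin 1 is its product over the sum, 0.06667/0.32333 = 0.206.

Posterior probability ≈ 0.206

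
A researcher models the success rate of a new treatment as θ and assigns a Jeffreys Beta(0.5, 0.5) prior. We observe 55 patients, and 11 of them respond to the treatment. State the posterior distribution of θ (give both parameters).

The binomial likelihood is conjugate to the Beta prior: with 11 successes and 44 failures, the posterior is Beta(0.5+11, 0.5+44) = Beta(11.5, 44.5).

Posterior: Beta(11.5, 44.5)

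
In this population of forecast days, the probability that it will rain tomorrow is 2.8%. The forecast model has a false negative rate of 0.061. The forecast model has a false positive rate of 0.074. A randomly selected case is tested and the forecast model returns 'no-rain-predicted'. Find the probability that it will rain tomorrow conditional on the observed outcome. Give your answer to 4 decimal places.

Let H be the event that it will rain tomorrow. P(H) = 0.028, so P(¬H) = 0.972. With E the 'no-rain-predicted' result, P(E|H) = 0.061 and P(E|¬H) = 0.926.
P(E) = 0.061·0.028 + 0.926·0.972 = 0.0017080 + 0.90007 = 0.90178.
By Bayes' theorem, P(H|E) = 0.0017080 / 0.90178 = 0.0019.

P(H | E) ≈ 0.0019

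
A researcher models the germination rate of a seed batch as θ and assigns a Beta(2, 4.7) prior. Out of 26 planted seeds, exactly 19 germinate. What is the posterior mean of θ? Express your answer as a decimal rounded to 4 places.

Posterior mean ≈ 0.6422

Observing 19 successes and 7 failures updates Beta(2, 4.7) by adding the success and failure counts to the two shape parameters: α = 2+19 = 21, β = 4.7+7 = 11.7.
E[θ | data] = 21/(21+11.7) = 0.6422.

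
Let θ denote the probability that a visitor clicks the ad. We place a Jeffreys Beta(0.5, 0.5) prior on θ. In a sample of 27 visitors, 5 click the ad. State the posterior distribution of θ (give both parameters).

Posterior: Beta(5.5, 22.5)

The binomial likelihood is conjugate to the Beta prior: with 5 successes and 22 failures, the posterior is Beta(0.5+5, 0.5+22) = Beta(5.5, 22.5).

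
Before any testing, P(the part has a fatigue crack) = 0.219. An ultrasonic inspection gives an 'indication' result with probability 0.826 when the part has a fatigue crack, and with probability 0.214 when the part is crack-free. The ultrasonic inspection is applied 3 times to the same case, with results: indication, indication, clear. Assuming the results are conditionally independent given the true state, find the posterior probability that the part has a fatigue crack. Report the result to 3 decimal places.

Posterior P(H) ≈ 0.480

With H the event that the part has a fatigue crack, the joint likelihood of the observed sequence is P(data|H) = 0.826·0.826·0.174 = 0.11872 and P(data|¬H) = 0.214·0.214·0.786 = 0.035996.
Bayes: P(H|data) = 0.219·0.11872 / (0.219·0.11872 + 0.781·0.035996) = 0.025999/0.054111 = 0.4805.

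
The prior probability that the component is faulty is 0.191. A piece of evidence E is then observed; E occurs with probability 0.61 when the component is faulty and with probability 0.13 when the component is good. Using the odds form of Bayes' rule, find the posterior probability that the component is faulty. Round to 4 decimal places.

Prior odds = 0.191/(1−0.191) = 0.23609. In log-odds, ln(0.23609) = -1.4435.
Add log likelihood ratio: ln(4.6923) = 1.5459.
Posterior log-odds = 0.10240, so posterior odds = exp(0.10240) = 1.1078. Converting, P(H|E) = 1.1078/2.1078 = 0.5256.

Posterior probability ≈ 0.5256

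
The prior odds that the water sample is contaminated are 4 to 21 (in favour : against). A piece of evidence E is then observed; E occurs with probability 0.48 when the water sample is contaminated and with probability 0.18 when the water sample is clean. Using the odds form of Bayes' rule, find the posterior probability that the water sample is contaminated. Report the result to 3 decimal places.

Prior odds = 4/21 = 0.19048.
Likelihood ratio for E = 0.48/0.18 = 2.6667.
Posterior odds = prior odds × LR = 0.50794.
Posterior probability = odds/(1+odds) = 0.50794/1.5079 = 0.337.

Posterior probability ≈ 0.337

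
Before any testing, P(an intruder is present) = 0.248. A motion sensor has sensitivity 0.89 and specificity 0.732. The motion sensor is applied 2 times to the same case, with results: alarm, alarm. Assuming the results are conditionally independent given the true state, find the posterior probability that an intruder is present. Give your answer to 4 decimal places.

Posterior P(H) ≈ 0.7843

With H the event that an intruder is present, the joint likelihood of the observed sequence is P(data|H) = 0.89·0.89 = 0.79210 and P(data|¬H) = 0.268·0.268 = 0.071824.
Bayes: P(H|data) = 0.248·0.79210 / (0.248·0.79210 + 0.752·0.071824) = 0.19644/0.25045 = 0.7843.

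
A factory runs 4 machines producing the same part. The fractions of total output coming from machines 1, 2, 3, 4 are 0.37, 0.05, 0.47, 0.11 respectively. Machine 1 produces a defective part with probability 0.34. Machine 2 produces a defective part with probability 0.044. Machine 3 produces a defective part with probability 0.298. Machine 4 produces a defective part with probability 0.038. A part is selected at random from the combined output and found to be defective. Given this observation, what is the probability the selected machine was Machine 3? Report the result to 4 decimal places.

Posterior probability ≈ 0.5145

Tabulate prior·likelihood by source: [1] prior 0.37, lik 0.34, product 0.1258; [2] prior 0.05, lik 0.044, product 0.002200; [3] prior 0.47, lik 0.298, product 0.1401; [4] prior 0.11, lik 0.038, product 0.004180.
Normalizing constant = 0.27224; the posterior for Machine 3 is its product over the sum, 0.1401/0.27224 = 0.5145.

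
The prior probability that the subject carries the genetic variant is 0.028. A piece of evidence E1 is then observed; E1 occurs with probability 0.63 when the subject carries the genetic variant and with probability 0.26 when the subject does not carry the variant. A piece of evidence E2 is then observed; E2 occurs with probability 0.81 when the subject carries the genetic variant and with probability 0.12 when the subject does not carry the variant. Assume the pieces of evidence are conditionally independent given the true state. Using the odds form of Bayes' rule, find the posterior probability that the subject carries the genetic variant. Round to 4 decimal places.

Prior odds = 0.028/(1−0.028) = 0.028807. In log-odds, ln(0.028807) = -3.5472.
Add log likelihood ratios: ln(2.4231) + ln(6.7500) = 2.7946.
Posterior log-odds = -0.75257, so posterior odds = exp(-0.75257) = 0.47115. Converting, P(H|E) = 0.47115/1.4712 = 0.3203.

Posterior probability ≈ 0.3203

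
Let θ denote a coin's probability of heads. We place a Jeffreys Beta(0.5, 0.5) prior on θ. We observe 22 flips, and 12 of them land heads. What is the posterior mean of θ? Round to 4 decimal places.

The binomial likelihood is conjugate to the Beta prior: with 12 successes and 10 failures, the posterior is Beta(0.5+12, 0.5+10) = Beta(12.5, 10.5).
E[θ | data] = 12.5/(12.5+10.5) = 0.5435.

Posterior mean ≈ 0.5435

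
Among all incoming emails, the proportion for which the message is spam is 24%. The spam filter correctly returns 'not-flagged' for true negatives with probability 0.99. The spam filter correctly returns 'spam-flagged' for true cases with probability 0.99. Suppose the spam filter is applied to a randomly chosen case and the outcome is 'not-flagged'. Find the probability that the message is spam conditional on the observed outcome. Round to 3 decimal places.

P(H | E) ≈ 0.003

Let H be the event that the message is spam. P(H) = 0.24, so P(¬H) = 0.76. With E the 'not-flagged' result, P(E|H) = 0.01 and P(E|¬H) = 0.99.
P(E) = 0.01·0.24 + 0.99·0.76 = 0.0024000 + 0.75240 = 0.75480.
By Bayes' theorem, P(H|E) = 0.0024000 / 0.75480 = 0.003.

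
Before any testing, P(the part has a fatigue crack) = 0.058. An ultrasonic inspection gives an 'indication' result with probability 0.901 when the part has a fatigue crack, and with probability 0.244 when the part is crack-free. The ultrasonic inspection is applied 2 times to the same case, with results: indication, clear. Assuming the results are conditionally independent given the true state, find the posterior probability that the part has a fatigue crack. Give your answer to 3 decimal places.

Let H be the event that the part has a fatigue crack; start with P(H) = 0.058. P('indication'|H) = 0.901, P('indication'|¬H) = 0.244.
Update on result 1 ('indication'): P(H) ← 0.901·0.0580 / (0.901·0.0580 + 0.244·0.9420) = 0.052258/0.28211 = 0.1852.
Update on result 2 ('clear'): P(H) ← 0.099·0.1852 / (0.099·0.1852 + 0.756·0.8148) = 0.018339/0.63430 = 0.0289.

Posterior P(H) ≈ 0.029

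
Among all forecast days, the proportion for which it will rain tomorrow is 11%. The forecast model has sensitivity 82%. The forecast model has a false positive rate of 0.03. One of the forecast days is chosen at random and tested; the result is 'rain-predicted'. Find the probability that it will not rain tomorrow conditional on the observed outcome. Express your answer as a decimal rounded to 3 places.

Let H be the event that it will rain tomorrow. P(H) = 0.11, so P(¬H) = 0.89. With E the 'rain-predicted' result, P(E|H) = 0.82 and P(E|¬H) = 0.03.
P(E) = 0.82·0.11 + 0.03·0.89 = 0.090200 + 0.026700 = 0.11690.
By Bayes' theorem, P(H|E) = 0.090200 / 0.11690 = 0.772. Hence P(¬H|E) = 1 − 0.772 = 0.228.

P(¬H | E) ≈ 0.228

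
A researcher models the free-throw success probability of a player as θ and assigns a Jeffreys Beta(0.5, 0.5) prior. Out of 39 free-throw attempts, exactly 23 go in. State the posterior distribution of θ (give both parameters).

Observing 23 successes and 16 failures updates Beta(0.5, 0.5) by adding the success and failure counts to the two shape parameters: α = 0.5+23 = 23.5, β = 0.5+16 = 16.5.

Posterior: Beta(23.5, 16.5)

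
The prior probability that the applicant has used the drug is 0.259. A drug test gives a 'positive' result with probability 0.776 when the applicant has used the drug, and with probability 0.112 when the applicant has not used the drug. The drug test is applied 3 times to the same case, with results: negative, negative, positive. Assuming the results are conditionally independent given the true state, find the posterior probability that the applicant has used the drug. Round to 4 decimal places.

Posterior P(H) ≈ 0.1335

Let H be the event that the applicant has used the drug; start with P(H) = 0.259. P('positive'|H) = 0.776, P('positive'|¬H) = 0.112.
Update on result 1 ('negative'): P(H) ← 0.224·0.2590 / (0.224·0.2590 + 0.888·0.7410) = 0.058016/0.71602 = 0.0810.
Update on result 2 ('negative'): P(H) ← 0.224·0.0810 / (0.224·0.0810 + 0.888·0.9190) = 0.018150/0.83420 = 0.0218.
Update on result 3 ('positive'): P(H) ← 0.776·0.0218 / (0.776·0.0218 + 0.112·0.9782) = 0.016883/0.12645 = 0.1335.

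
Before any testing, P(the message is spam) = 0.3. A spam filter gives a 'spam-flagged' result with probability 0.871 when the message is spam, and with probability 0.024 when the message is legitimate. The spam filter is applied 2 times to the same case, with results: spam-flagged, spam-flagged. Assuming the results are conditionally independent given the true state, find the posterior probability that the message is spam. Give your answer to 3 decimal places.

With H the event that the message is spam, the joint likelihood of the observed sequence is P(data|H) = 0.871·0.871 = 0.75864 and P(data|¬H) = 0.024·0.024 = 0.00057600.
Bayes: P(H|data) = 0.3·0.75864 / (0.3·0.75864 + 0.7·0.00057600) = 0.22759/0.22800 = 0.9982.

Posterior P(H) ≈ 0.998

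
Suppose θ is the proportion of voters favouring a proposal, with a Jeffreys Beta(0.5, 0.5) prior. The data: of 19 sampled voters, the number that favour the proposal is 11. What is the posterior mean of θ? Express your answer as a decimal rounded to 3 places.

The binomial likelihood is conjugate to the Beta prior: with 11 successes and 8 failures, the posterior is Beta(0.5+11, 0.5+8) = Beta(11.5, 8.5).
E[θ | data] = 11.5/(11.5+8.5) = 0.575.

Posterior mean ≈ 0.575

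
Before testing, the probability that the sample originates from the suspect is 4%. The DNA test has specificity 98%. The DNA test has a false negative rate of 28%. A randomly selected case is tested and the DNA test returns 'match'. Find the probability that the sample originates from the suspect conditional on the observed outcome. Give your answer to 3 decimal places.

Let H be the event that the sample originates from the suspect. P(H) = 0.04, so P(¬H) = 0.96. With E the 'match' result, P(E|H) = 0.72 and P(E|¬H) = 0.02.
P(E) = 0.72·0.04 + 0.02·0.96 = 0.028800 + 0.019200 = 0.048000.
By Bayes' theorem, P(H|E) = 0.028800 / 0.048000 = 0.600.

P(H | E) ≈ 0.600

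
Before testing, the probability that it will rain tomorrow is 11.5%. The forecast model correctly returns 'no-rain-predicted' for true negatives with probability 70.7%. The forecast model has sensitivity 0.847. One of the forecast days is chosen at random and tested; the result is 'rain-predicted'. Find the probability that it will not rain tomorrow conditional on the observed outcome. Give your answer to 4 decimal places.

Write H for 'it will rain tomorrow'. Prior odds H:¬H = 0.115/0.885 = 0.12994. For the 'rain-predicted' outcome, the likelihood ratio is 0.847/0.293 = 2.8908.
Posterior odds = 0.12994 × 2.8908 = 0.37564, so P(H|E) = 0.37564/(1+0.37564) = 0.2731. Then P(¬H|E) = 1 − 0.2731 = 0.7269.

P(¬H | E) ≈ 0.7269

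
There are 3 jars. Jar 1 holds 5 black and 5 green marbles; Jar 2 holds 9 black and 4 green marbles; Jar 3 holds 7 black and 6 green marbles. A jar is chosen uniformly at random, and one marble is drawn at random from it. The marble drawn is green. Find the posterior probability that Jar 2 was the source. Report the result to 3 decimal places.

P(green|Jar 1) = 0.5; P(green|Jar 2) = 0.3077; P(green|Jar 3) = 0.4615.
Prior × likelihood for each source: 0.333333·0.5=0.1667, 0.333333·0.3077=0.1026, 0.333333·0.4615=0.1538. Summing gives P(green) = 0.42308.
P(Jar 2 | green) = 0.1026 / 0.42308 = 0.242.

Posterior probability ≈ 0.242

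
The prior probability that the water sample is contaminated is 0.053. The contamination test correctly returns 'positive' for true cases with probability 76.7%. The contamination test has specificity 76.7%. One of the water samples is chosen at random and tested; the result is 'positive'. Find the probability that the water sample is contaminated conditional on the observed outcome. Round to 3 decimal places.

P(H | E) ≈ 0.156

Let H be the event that the water sample is contaminated. P(H) = 0.053, so P(¬H) = 0.947. With E the 'positive' result, P(E|H) = 0.767 and P(E|¬H) = 0.233.
P(E) = 0.767·0.053 + 0.233·0.947 = 0.040651 + 0.22065 = 0.26130.
By Bayes' theorem, P(H|E) = 0.040651 / 0.26130 = 0.156.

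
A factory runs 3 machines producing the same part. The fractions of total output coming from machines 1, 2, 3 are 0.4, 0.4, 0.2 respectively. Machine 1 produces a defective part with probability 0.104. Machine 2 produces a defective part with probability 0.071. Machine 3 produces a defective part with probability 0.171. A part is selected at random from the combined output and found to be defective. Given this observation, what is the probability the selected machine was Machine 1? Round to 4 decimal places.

P(defective|M1) = 0.104; P(defective|M2) = 0.071; P(defective|M3) = 0.171.
Prior × likelihood for each source: 0.4·0.104=0.04160, 0.4·0.071=0.02840, 0.2·0.171=0.03420. Summing gives P(defective) = 0.10420.
P(Machine 1 | defective) = 0.04160 / 0.10420 = 0.3992.

Posterior probability ≈ 0.3992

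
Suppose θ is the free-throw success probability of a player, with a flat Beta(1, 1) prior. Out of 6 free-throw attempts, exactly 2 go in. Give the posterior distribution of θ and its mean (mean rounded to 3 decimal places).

The binomial likelihood is conjugate to the Beta prior: with 2 successes and 4 failures, the posterior is Beta(1+2, 1+4) = Beta(3, 5).
E[θ | data] = 3/(3+5) = 0.375.

Posterior: Beta(3, 5); mean ≈ 0.375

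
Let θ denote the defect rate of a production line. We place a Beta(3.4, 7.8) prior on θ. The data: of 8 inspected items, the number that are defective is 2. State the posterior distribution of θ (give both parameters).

The binomial likelihood is conjugate to the Beta prior: with 2 successes and 6 failures, the posterior is Beta(3.4+2, 7.8+6) = Beta(5.4, 13.8).

Posterior: Beta(5.4, 13.8)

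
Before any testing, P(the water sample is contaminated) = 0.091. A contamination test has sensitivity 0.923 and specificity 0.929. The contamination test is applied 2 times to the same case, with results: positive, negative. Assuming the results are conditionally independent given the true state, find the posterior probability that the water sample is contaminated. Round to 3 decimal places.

With H the event that the water sample is contaminated, the joint likelihood of the observed sequence is P(data|H) = 0.923·0.077 = 0.071071 and P(data|¬H) = 0.071·0.929 = 0.065959.
Bayes: P(H|data) = 0.091·0.071071 / (0.091·0.071071 + 0.909·0.065959) = 0.0064675/0.066424 = 0.0974.

Posterior P(H) ≈ 0.097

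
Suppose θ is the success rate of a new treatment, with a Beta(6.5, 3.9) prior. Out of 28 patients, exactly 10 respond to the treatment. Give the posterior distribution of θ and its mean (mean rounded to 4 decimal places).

Observing 10 successes and 18 failures updates Beta(6.5, 3.9) by adding the success and failure counts to the two shape parameters: α = 6.5+10 = 16.5, β = 3.9+18 = 21.9.
E[θ | data] = 16.5/(16.5+21.9) = 0.4297.

Posterior: Beta(16.5, 21.9); mean ≈ 0.4297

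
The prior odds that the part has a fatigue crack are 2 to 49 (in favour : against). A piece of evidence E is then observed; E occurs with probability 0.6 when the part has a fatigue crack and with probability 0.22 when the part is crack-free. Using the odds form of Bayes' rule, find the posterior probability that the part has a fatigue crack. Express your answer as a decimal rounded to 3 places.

Prior odds = 2/49 = 0.040816.
Likelihood ratio for E = 0.6/0.22 = 2.7273.
Posterior odds = prior odds × LR = 0.11132.
Posterior probability = odds/(1+odds) = 0.11132/1.1113 = 0.100.

Posterior probability ≈ 0.100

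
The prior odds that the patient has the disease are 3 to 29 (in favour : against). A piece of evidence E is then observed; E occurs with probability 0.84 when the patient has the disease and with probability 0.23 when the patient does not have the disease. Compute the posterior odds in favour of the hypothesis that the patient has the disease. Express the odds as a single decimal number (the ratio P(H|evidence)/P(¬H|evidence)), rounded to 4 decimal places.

Posterior odds ≈ 0.3778

Prior odds = 3/29 = 0.10345. In log-odds, ln(0.10345) = -2.2687.
Add log likelihood ratio: ln(3.6522) = 1.2953.
Posterior log-odds = -0.97336, so posterior odds = exp(-0.97336) = 0.37781.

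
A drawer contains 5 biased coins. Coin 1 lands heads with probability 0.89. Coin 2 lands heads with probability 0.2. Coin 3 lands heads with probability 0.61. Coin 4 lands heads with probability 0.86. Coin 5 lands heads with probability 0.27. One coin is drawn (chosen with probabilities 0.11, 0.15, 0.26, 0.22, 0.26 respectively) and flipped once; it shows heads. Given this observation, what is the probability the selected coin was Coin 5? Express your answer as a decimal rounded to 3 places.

P(heads|C1) = 0.89; P(heads|C2) = 0.2; P(heads|C3) = 0.61; P(heads|C4) = 0.86; P(heads|C5) = 0.27.
Prior × likelihood for each source: 0.11·0.89=0.09790, 0.15·0.2=0.03000, 0.26·0.61=0.1586, 0.22·0.86=0.1892, 0.26·0.27=0.07020. Summing gives P(heads) = 0.54590.
P(Coin 5 | heads) = 0.07020 / 0.54590 = 0.129.

Posterior probability ≈ 0.129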